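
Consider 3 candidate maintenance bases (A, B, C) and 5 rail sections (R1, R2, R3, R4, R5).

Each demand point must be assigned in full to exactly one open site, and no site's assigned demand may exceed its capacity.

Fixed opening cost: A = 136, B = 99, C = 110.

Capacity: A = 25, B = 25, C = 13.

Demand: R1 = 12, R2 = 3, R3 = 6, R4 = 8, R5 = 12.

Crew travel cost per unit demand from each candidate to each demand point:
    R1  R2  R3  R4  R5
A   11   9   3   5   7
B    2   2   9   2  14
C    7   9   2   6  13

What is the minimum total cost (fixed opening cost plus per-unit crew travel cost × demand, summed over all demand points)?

Open {A, B}; cheapest assignment that respects the capacities:
  A (cap 25, load 18): R3, R5 — cost 6×3 + 12×7 = 102
  B (cap 25, load 23): R1, R2, R4 — cost 12×2 + 3×2 + 8×2 = 46
  Shipping 148, fixed 235 → total 383.
  Any other capacity-feasible assignment to {A, B} ships for at least 148.
Compare {A, B, C}: its best feasible assignment gives total 487.
Every other set of open sites that can feasibly serve all demand totals ≥ 487 even under its best assignment. Minimum: 383.

383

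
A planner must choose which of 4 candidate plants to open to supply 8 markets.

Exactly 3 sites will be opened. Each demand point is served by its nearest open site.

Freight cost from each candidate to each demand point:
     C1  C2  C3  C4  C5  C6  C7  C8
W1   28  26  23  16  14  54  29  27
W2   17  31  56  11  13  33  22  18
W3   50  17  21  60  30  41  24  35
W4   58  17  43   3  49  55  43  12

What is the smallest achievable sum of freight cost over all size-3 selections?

138

Open {W2, W3, W4}.
  C1→W2 17, C2→W3 17, C3→W3 21, C4→W4 3, C5→W2 13, C6→W2 33, C7→W2 22, C8→W4 12  ⇒ total 138.
Compare {W1, W2, W4}: total 140.
Compare {W1, W2, W3}: total 152.
No size-3 selection does better; minimum is 138.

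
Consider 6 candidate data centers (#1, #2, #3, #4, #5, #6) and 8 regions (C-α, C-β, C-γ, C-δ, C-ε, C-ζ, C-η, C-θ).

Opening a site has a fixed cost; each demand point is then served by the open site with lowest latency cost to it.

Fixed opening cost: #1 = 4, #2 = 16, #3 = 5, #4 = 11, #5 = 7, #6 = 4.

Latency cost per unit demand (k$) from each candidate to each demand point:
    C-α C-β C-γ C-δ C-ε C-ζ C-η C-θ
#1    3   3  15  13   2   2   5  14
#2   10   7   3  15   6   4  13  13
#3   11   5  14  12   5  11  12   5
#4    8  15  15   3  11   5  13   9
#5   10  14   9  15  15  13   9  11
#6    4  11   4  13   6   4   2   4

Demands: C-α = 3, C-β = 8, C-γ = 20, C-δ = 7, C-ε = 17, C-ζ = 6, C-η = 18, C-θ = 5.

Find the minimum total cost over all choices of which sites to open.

Open {#1, #2, #4, #6}: assign each demand point to its cheapest open site.
  C-α→#1 3×3=9, C-β→#1 8×3=24, C-γ→#2 20×3=60, C-δ→#4 7×3=21, C-ε→#1 17×2=34, C-ζ→#1 6×2=12, C-η→#6 18×2=36, C-θ→#6 5×4=20
  latency cost 216, fixed 35 → total 251.
Compare {#1, #4, #6}: latency cost 236 + fixed 19 = 255.
Compare {#1, #2, #3, #4, #6}: latency cost 216 + fixed 40 = 256.
Compare {#1, #2, #4, #5, #6}: latency cost 216 + fixed 42 = 258.
All other subsets cost ≥ 255. Minimum total cost: 251.

251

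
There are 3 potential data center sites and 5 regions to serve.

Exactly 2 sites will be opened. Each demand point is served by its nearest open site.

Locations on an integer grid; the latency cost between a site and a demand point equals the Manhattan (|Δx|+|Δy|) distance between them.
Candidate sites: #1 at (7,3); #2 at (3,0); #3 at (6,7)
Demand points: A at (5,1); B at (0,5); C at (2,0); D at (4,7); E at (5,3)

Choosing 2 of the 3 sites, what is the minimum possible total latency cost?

19

Open {#2, #3}.
  A→#2 3, B→#2 8, C→#2 1, D→#3 2, E→#2 5  ⇒ total 19.
Compare {#1, #2}: total 21.
Compare {#1, #3}: total 24.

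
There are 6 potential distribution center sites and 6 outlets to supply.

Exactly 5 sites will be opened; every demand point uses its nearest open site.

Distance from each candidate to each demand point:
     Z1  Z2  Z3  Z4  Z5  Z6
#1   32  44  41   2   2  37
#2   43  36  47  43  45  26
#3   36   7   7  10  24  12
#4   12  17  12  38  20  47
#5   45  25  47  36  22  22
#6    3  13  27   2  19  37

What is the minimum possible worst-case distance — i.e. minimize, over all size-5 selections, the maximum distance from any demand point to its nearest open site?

Open {#1, #2, #3, #4, #5}.
  Farthest demand point is Z1 at distance 12 (to #4); all others are ≤ 12.
With {#1, #2, #3, #4, #6} the worst case is 12.
With {#1, #2, #3, #5, #6} the worst case is 12.
No size-5 selection achieves below 12.

12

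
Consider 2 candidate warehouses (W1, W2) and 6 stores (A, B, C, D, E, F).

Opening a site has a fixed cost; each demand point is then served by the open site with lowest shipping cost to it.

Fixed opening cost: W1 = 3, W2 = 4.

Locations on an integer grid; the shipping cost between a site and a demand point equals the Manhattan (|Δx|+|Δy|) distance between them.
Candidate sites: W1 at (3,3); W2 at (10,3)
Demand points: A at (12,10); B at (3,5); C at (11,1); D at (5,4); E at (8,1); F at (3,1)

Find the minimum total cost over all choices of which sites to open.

Open {W1, W2}: assign each demand point to its cheapest open site.
  A→W2 9, B→W1 2, C→W2 3, D→W1 3, E→W2 4, F→W1 2
  shipping cost 23, fixed 7 → total 30.
Compare {W1}: shipping cost 40 + fixed 3 = 43.
Compare {W2}: shipping cost 40 + fixed 4 = 44.

30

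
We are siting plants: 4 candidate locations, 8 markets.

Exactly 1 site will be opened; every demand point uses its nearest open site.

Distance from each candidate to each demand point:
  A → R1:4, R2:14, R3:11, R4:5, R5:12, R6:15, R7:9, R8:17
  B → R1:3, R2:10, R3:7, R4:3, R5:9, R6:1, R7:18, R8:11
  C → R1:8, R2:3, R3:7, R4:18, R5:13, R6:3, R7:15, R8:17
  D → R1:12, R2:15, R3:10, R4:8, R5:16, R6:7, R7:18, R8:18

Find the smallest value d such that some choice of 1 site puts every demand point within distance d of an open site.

Open {A}.
  Farthest demand point is R8 at distance 17 (to A); all others are ≤ 17.
With {B} the worst case is 18.
With {C} the worst case is 18.
No size-1 selection achieves below 17.

17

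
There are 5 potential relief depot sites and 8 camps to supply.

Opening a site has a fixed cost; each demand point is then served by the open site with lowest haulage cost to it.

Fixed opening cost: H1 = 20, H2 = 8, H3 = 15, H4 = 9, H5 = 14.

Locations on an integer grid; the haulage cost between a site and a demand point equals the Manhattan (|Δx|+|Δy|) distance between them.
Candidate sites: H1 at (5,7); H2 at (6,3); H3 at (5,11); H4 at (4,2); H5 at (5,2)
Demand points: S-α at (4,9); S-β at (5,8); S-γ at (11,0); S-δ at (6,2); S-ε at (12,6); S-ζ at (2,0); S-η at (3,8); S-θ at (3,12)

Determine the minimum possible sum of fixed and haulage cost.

62

Open {H2, H3}: assign each demand point to its cheapest open site.
  S-α→H3 3, S-β→H3 3, S-γ→H2 8, S-δ→H2 1, S-ε→H2 9, S-ζ→H2 7, S-η→H3 5, S-θ→H3 3
  haulage cost 39, fixed 23 → total 62.
Compare {H3, H4}: haulage cost 41 + fixed 24 = 65.
Compare {H1, H2}: haulage cost 38 + fixed 28 = 66.
Compare {H1, H4}: haulage cost 37 + fixed 29 = 66.
All other subsets cost ≥ 65. Minimum total cost: 62.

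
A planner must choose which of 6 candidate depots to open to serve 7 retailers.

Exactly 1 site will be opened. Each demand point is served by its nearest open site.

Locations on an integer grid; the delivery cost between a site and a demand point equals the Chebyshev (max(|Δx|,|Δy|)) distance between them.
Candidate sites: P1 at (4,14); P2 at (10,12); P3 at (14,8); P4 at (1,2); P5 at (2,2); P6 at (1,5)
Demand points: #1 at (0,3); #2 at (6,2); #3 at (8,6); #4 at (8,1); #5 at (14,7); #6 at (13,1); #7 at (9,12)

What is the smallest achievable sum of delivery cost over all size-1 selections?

Open {P3}.
  #1→P3 14, #2→P3 8, #3→P3 6, #4→P3 7, #5→P3 1, #6→P3 7, #7→P3 5  ⇒ total 48.
Compare {P5}: total 51.
Compare {P2}: total 54.
No size-1 selection does better; minimum is 48.

48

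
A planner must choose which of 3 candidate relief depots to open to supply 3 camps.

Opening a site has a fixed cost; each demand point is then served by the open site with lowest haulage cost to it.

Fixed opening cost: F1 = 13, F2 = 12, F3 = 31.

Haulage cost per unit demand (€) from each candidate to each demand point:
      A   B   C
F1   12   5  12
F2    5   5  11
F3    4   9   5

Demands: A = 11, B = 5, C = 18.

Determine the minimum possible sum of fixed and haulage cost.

Open {F2, F3}: assign each demand point to its cheapest open site.
  A→F3 11×4=44, B→F2 5×5=25, C→F3 18×5=90
  haulage cost 159, fixed 43 → total 202.
Compare {F1, F3}: haulage cost 159 + fixed 44 = 203.
Compare {F3}: haulage cost 179 + fixed 31 = 210.
Compare {F1, F2, F3}: haulage cost 159 + fixed 56 = 215.
All other subsets cost ≥ 203. Minimum total cost: 202.

202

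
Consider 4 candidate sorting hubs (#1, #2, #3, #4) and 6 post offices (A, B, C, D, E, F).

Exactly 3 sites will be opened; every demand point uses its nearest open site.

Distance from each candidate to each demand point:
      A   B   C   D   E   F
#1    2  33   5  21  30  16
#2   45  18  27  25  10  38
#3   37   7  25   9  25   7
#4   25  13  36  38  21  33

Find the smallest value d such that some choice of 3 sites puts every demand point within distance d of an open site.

Open {#1, #2, #3}.
  Farthest demand point is E at distance 10 (to #2); all others are ≤ 10.
With {#1, #2, #4} the worst case is 21.
With {#1, #3, #4} the worst case is 21.
No size-3 selection achieves below 10.

10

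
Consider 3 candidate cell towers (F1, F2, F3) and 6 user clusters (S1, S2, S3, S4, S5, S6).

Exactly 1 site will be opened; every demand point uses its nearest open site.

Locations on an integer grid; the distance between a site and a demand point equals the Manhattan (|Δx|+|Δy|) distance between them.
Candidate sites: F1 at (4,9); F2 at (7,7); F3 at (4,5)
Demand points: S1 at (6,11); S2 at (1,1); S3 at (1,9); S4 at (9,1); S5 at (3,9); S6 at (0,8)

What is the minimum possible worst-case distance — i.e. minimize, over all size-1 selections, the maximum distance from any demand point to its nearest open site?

Open {F3}.
  Farthest demand point is S4 at distance 9 (to F3); all others are ≤ 9.
With {F2} the worst case is 12.
With {F1} the worst case is 13.
No size-1 selection achieves below 9.

9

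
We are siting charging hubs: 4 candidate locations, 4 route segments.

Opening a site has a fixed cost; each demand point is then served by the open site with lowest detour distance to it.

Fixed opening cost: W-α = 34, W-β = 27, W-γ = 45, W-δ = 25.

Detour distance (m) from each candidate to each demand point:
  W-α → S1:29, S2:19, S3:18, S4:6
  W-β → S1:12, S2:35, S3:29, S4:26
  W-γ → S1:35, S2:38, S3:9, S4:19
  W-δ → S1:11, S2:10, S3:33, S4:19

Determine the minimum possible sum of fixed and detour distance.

98

Open {W-δ}: assign each demand point to its cheapest open site.
  S1→W-δ 11, S2→W-δ 10, S3→W-δ 33, S4→W-δ 19
  detour distance 73, fixed 25 → total 98.
Compare {W-α, W-δ}: detour distance 45 + fixed 59 = 104.
Compare {W-α}: detour distance 72 + fixed 34 = 106.
Compare {W-α, W-β}: detour distance 55 + fixed 61 = 116.
All other subsets cost ≥ 104. Minimum total cost: 98.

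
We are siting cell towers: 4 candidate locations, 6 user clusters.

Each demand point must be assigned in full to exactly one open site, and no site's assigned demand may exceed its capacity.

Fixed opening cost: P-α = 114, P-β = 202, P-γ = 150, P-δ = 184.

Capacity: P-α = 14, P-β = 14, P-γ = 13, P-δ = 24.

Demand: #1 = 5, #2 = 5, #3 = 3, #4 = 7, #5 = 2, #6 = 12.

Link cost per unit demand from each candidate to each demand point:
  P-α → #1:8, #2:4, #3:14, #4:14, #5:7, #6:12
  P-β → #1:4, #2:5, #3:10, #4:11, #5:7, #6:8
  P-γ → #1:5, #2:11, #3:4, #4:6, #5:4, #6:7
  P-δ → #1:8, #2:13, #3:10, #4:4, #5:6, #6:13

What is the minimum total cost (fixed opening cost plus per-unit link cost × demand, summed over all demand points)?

Open {P-α, P-δ}; cheapest assignment that respects the capacities:
  P-α (cap 14, load 10): #1, #2 — cost 5×8 + 5×4 = 60
  P-δ (cap 24, load 24): #3, #4, #5, #6 — cost 3×10 + 7×4 + 2×6 + 12×13 = 226
  Shipping 286, fixed 298 → total 584.
  Any other capacity-feasible assignment to {P-α, P-δ} ships for at least 286.
Compare {P-γ, P-δ}: its best feasible assignment gives total 593.
Compare {P-β, P-δ}: its best feasible assignment gives total 657.
Every other set of open sites that can feasibly serve all demand totals ≥ 593 even under its best assignment. Minimum: 584.

584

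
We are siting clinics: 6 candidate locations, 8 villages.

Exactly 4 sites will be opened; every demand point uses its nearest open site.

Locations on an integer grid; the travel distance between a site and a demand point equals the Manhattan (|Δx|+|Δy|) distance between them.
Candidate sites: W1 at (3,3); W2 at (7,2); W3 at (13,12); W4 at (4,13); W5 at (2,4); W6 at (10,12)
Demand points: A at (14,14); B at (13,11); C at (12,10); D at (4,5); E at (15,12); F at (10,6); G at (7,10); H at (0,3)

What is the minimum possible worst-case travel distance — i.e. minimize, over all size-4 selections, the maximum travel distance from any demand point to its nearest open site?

6

Open {W1, W2, W3, W6}.
  Farthest demand point is F at travel distance 6 (to W6); all others are ≤ 6.
With {W1, W2, W4, W6} the worst case is 6.
With {W1, W2, W5, W6} the worst case is 6.
No size-4 selection achieves below 6.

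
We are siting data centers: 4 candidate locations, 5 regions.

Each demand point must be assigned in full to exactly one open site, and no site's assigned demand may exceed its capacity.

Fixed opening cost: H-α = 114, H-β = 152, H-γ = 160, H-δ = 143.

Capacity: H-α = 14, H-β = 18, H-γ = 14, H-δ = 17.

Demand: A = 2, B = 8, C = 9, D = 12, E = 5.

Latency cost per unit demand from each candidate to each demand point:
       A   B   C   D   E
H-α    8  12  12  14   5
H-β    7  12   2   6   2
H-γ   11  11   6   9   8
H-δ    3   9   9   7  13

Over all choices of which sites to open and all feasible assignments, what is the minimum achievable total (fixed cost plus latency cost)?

623

Open {H-α, H-β, H-δ}; cheapest assignment that respects the capacities:
  H-α (cap 14, load 8): B — cost 8×12 = 96
  H-β (cap 18, load 14): C, E — cost 9×2 + 5×2 = 28
  H-δ (cap 17, load 14): A, D — cost 2×3 + 12×7 = 90
  Shipping 214, fixed 409 → total 623.
  Any other capacity-feasible assignment to {H-α, H-β, H-δ} ships for at least 214.
Compare {H-β, H-γ, H-δ}: its best feasible assignment gives total 661.
Compare {H-α, H-β, H-γ}: its best feasible assignment gives total 672.
Every other set of open sites that can feasibly serve all demand totals ≥ 661 even under its best assignment. Minimum: 623.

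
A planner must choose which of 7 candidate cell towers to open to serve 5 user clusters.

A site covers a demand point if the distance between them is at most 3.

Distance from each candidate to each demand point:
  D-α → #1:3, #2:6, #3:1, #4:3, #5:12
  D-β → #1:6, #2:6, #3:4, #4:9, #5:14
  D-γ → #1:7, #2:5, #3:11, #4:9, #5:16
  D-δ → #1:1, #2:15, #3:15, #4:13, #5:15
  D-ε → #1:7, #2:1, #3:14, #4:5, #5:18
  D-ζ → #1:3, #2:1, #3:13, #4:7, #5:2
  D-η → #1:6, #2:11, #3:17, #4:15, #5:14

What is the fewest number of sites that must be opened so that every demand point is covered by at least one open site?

2

Coverage sets (demand points within 3 of each site):
  D-α: {#1, #3, #4}
  D-β: {}
  D-γ: {}
  D-δ: {#1}
  D-ε: {#2}
  D-ζ: {#1, #2, #5}
  D-η: {}
No single site covers all 5 demand points.
But {D-α, D-ζ} covers everything, so the minimum is 2.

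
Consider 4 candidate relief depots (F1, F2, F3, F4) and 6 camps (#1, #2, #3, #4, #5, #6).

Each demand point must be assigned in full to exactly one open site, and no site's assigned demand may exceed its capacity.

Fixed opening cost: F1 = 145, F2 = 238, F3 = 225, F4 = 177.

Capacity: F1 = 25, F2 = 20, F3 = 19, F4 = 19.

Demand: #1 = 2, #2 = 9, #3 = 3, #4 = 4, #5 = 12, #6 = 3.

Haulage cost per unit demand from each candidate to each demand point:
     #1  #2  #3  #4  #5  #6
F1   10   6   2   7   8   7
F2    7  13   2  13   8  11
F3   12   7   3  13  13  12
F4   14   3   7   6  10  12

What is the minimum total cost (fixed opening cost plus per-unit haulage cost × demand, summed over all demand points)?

Open {F1, F4}; cheapest assignment that respects the capacities:
  F1 (cap 25, load 20): #1, #3, #5, #6 — cost 2×10 + 3×2 + 12×8 + 3×7 = 143
  F4 (cap 19, load 13): #2, #4 — cost 9×3 + 4×6 = 51
  Shipping 194, fixed 322 → total 516.
  Any other capacity-feasible assignment to {F1, F4} ships for at least 194.
Compare {F1, F2}: its best feasible assignment gives total 602.
Compare {F1, F3}: its best feasible assignment gives total 604.
Every other set of open sites that can feasibly serve all demand totals ≥ 602 even under its best assignment. Minimum: 516.

516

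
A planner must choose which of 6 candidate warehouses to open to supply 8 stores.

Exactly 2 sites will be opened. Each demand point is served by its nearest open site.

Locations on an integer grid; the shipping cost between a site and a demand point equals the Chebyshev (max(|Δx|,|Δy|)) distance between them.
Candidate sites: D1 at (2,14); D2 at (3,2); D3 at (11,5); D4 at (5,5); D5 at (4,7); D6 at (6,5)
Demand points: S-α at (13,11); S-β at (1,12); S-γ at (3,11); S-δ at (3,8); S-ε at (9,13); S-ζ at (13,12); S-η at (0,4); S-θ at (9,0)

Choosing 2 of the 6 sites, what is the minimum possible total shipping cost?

Open {D3, D5}.
  S-α→D3 6, S-β→D5 5, S-γ→D5 4, S-δ→D5 1, S-ε→D5 6, S-ζ→D3 7, S-η→D5 4, S-θ→D3 5  ⇒ total 38.
Compare {D5, D6}: total 39.
Compare {D1, D6}: total 40.
No size-2 selection does better; minimum is 38.

38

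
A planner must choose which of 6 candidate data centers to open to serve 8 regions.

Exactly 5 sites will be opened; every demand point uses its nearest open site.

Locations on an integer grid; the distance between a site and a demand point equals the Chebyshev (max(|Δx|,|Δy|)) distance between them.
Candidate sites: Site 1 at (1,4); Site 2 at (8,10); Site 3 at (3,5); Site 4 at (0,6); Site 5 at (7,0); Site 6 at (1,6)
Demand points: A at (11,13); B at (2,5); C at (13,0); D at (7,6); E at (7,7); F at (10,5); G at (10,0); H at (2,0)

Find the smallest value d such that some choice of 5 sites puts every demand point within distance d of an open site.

6

Open {Site 1, Site 2, Site 3, Site 4, Site 5}.
  Farthest demand point is C at distance 6 (to Site 5); all others are ≤ 6.
With {Site 1, Site 2, Site 3, Site 5, Site 6} the worst case is 6.
With {Site 1, Site 2, Site 4, Site 5, Site 6} the worst case is 6.
No size-5 selection achieves below 6.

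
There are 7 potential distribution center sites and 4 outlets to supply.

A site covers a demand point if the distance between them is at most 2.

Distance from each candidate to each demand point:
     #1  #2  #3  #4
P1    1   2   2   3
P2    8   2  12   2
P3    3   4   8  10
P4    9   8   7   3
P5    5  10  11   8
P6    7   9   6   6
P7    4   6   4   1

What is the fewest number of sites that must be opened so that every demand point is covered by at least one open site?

2

Coverage sets (demand points within 2 of each site):
  P1: {#1, #2, #3}
  P2: {#2, #4}
  P3: {}
  P4: {}
  P5: {}
  P6: {}
  P7: {#4}
No single site covers all 4 demand points.
But {P1, P2} covers everything, so the minimum is 2.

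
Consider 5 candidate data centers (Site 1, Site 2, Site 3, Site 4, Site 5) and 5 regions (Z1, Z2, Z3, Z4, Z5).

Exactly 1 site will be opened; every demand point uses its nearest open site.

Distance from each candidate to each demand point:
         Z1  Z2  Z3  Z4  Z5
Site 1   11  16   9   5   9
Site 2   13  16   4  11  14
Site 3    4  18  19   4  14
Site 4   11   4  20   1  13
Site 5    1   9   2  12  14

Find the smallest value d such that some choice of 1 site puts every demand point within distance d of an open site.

14

Open {Site 5}.
  Farthest demand point is Z5 at distance 14 (to Site 5); all others are ≤ 14.
With {Site 1} the worst case is 16.
With {Site 2} the worst case is 16.
No size-1 selection achieves below 14.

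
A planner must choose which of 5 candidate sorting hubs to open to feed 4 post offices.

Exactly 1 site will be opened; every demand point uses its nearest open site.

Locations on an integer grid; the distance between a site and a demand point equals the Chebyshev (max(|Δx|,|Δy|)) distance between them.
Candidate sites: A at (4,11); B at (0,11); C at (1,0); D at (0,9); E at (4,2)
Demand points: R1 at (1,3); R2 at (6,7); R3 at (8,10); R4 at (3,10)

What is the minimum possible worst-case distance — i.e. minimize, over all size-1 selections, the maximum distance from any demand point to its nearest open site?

Open {A}.
  Farthest demand point is R1 at distance 8 (to A); all others are ≤ 8.
With {B} the worst case is 8.
With {D} the worst case is 8.
No size-1 selection achieves below 8.

8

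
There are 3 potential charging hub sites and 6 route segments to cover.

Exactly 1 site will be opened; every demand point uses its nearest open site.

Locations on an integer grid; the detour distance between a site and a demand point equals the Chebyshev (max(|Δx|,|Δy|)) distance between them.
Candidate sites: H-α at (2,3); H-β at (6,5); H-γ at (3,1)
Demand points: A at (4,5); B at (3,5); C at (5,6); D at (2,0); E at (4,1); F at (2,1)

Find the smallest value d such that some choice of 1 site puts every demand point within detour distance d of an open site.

3

Open {H-α}.
  Farthest demand point is C at detour distance 3 (to H-α); all others are ≤ 3.
With {H-β} the worst case is 5.
With {H-γ} the worst case is 5.
No size-1 selection achieves below 3.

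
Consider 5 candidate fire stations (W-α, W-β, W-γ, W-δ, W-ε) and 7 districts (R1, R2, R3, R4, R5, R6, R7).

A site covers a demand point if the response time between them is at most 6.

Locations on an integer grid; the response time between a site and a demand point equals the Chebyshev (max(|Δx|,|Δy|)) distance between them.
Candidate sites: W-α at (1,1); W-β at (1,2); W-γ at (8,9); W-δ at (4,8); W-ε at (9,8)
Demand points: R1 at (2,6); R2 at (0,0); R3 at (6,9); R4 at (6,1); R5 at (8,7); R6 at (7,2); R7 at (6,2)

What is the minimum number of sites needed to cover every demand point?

Coverage sets (demand points within 6 of each site):
  W-α: {R1, R2, R4, R6, R7}
  W-β: {R1, R2, R4, R6, R7}
  W-γ: {R1, R3, R5}
  W-δ: {R1, R3, R5, R6, R7}
  W-ε: {R3, R5, R6, R7}
No single site covers all 7 demand points.
But {W-α, W-γ} covers everything, so the minimum is 2.

2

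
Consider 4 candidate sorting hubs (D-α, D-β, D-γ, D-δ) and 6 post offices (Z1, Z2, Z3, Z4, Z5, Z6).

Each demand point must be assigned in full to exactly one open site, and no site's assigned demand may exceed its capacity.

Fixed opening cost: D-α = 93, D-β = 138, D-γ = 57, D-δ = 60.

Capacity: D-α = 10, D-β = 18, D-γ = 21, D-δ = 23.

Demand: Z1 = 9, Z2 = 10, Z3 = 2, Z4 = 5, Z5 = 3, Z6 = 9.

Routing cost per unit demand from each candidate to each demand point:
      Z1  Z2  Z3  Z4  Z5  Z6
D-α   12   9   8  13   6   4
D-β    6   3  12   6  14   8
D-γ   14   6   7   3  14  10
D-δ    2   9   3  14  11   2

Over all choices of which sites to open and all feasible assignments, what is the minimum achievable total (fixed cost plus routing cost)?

267

Open {D-γ, D-δ}; cheapest assignment that respects the capacities:
  D-γ (cap 21, load 15): Z2, Z4 — cost 10×6 + 5×3 = 75
  D-δ (cap 23, load 23): Z1, Z3, Z5, Z6 — cost 9×2 + 2×3 + 3×11 + 9×2 = 75
  Shipping 150, fixed 117 → total 267.
  Any other capacity-feasible assignment to {D-γ, D-δ} ships for at least 150.
Compare {D-β, D-δ}: its best feasible assignment gives total 333.
Compare {D-α, D-γ, D-δ}: its best feasible assignment gives total 345.
Every other set of open sites that can feasibly serve all demand totals ≥ 333 even under its best assignment. Minimum: 267.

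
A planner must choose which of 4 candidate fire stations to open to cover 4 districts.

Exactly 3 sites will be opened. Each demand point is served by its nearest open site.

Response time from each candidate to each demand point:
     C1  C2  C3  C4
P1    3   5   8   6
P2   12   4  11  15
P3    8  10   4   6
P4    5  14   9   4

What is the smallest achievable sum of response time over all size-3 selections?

Open {P1, P3, P4}.
  C1→P1 3, C2→P1 5, C3→P3 4, C4→P4 4  ⇒ total 16.
Compare {P1, P2, P3}: total 17.
Compare {P2, P3, P4}: total 17.
No size-3 selection does better; minimum is 16.

16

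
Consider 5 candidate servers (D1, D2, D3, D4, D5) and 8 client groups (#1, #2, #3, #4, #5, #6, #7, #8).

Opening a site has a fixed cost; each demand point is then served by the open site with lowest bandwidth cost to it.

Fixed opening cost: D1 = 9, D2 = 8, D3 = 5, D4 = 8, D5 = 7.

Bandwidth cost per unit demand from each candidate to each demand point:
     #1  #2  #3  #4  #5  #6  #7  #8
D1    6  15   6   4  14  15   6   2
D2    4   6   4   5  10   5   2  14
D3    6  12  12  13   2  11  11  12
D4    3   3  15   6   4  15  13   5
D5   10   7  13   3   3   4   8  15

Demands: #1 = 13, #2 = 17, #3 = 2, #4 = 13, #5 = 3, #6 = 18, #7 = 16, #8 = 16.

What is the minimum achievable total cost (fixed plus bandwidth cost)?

314

Open {D1, D2, D4, D5}: assign each demand point to its cheapest open site.
  #1→D4 13×3=39, #2→D4 17×3=51, #3→D2 2×4=8, #4→D5 13×3=39, #5→D5 3×3=9, #6→D5 18×4=72, #7→D2 16×2=32, #8→D1 16×2=32
  bandwidth cost 282, fixed 32 → total 314.
Compare {D1, D2, D3, D4, D5}: bandwidth cost 279 + fixed 37 = 316.
Compare {D1, D2, D3, D4}: bandwidth cost 310 + fixed 30 = 340.
Compare {D1, D2, D4}: bandwidth cost 316 + fixed 25 = 341.
All other subsets cost ≥ 316. Minimum total cost: 314.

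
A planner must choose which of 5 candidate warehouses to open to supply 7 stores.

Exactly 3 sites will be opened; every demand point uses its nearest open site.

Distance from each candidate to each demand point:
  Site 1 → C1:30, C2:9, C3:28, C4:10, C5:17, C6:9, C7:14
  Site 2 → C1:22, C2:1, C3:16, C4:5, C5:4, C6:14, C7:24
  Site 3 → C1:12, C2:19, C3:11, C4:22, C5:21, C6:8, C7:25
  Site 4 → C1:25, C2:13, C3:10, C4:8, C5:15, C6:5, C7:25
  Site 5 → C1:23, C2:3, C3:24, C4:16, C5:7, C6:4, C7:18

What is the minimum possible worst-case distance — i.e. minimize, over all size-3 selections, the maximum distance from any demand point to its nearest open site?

Open {Site 1, Site 2, Site 3}.
  Farthest demand point is C7 at distance 14 (to Site 1); all others are ≤ 14.
With {Site 1, Site 3, Site 5} the worst case is 14.
With {Site 1, Site 3, Site 4} the worst case is 15.
No size-3 selection achieves below 14.

14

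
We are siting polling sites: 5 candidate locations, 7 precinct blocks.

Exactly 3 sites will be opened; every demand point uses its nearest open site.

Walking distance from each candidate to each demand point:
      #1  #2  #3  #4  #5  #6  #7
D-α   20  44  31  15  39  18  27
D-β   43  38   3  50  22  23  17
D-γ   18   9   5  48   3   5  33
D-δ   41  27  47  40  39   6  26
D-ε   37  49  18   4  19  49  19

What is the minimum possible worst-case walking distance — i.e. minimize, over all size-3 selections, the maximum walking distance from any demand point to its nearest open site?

18

Open {D-α, D-β, D-γ}.
  Farthest demand point is #1 at walking distance 18 (to D-γ); all others are ≤ 18.
With {D-β, D-γ, D-ε} the worst case is 18.
With {D-α, D-γ, D-ε} the worst case is 19.
No size-3 selection achieves below 18.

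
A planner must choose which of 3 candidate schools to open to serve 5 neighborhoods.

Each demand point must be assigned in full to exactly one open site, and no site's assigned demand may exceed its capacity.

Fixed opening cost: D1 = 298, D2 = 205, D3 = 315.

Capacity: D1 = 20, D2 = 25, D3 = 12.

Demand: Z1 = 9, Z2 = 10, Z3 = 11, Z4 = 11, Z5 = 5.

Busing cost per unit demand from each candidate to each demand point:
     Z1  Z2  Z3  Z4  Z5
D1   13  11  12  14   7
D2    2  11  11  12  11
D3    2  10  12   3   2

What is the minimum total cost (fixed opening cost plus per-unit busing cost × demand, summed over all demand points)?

Open {D1, D2, D3}; cheapest assignment that respects the capacities:
  D1 (cap 20, load 15): Z2, Z5 — cost 10×11 + 5×7 = 145
  D2 (cap 25, load 20): Z1, Z3 — cost 9×2 + 11×11 = 139
  D3 (cap 12, load 11): Z4 — cost 11×3 = 33
  Shipping 317, fixed 818 → total 1135.
  Any other capacity-feasible assignment to {D1, D2, D3} ships for at least 317.
Total demand is 46 and no other set of sites has combined capacity ≥ 46, so {D1, D2, D3} is the only feasible choice of open sites. Minimum: 1135.

1135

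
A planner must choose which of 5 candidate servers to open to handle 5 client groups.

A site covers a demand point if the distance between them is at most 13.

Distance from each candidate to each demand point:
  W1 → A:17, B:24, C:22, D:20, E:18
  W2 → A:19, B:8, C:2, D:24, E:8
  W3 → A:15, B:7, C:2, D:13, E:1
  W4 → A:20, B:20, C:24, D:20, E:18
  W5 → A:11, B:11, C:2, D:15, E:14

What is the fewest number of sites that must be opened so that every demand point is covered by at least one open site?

2

Coverage sets (demand points within 13 of each site):
  W1: {}
  W2: {B, C, E}
  W3: {B, C, D, E}
  W4: {}
  W5: {A, B, C}
No single site covers all 5 demand points.
But {W3, W5} covers everything, so the minimum is 2.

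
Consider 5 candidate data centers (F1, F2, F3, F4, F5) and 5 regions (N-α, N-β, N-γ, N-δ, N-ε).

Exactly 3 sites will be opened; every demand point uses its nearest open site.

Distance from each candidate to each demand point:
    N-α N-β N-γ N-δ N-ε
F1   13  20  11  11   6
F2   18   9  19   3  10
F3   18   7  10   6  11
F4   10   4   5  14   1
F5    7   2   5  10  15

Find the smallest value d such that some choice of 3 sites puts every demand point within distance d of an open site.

Open {F1, F2, F5}.
  Farthest demand point is N-α at distance 7 (to F5); all others are ≤ 7.
With {F1, F3, F5} the worst case is 7.
With {F2, F4, F5} the worst case is 7.
No size-3 selection achieves below 7.

7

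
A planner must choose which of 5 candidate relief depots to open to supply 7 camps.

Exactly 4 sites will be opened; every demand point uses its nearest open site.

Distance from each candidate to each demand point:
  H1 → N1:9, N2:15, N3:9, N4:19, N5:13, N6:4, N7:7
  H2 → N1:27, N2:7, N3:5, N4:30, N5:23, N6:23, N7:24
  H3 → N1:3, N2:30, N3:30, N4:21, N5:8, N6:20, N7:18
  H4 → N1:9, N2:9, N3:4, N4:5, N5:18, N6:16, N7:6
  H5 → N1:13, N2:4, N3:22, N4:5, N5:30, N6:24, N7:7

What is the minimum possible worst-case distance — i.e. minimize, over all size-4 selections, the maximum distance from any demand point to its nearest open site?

Open {H1, H2, H3, H4}.
  Farthest demand point is N5 at distance 8 (to H3); all others are ≤ 8.
With {H1, H2, H3, H5} the worst case is 8.
With {H1, H3, H4, H5} the worst case is 8.
No size-4 selection achieves below 8.

8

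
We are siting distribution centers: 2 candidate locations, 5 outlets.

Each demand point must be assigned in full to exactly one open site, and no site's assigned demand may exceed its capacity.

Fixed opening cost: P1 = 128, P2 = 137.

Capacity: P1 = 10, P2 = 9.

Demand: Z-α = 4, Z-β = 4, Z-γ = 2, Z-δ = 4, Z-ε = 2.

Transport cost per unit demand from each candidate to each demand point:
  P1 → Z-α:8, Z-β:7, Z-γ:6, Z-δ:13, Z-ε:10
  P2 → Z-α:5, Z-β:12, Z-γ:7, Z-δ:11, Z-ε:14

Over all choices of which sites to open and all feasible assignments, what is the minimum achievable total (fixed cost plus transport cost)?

Open {P1, P2}; cheapest assignment that respects the capacities:
  P1 (cap 10, load 8): Z-β, Z-γ, Z-ε — cost 4×7 + 2×6 + 2×10 = 60
  P2 (cap 9, load 8): Z-α, Z-δ — cost 4×5 + 4×11 = 64
  Shipping 124, fixed 265 → total 389.
  Any other capacity-feasible assignment to {P1, P2} ships for at least 124.
Total demand is 16 and no other set of sites has combined capacity ≥ 16, so {P1, P2} is the only feasible choice of open sites. Minimum: 389.

389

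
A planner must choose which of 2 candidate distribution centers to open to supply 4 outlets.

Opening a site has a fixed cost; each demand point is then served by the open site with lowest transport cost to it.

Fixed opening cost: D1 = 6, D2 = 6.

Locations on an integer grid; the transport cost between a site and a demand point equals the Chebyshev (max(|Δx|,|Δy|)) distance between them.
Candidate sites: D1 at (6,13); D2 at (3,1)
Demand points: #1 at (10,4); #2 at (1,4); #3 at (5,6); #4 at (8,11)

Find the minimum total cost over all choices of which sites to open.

29

Open {D1, D2}: assign each demand point to its cheapest open site.
  #1→D2 7, #2→D2 3, #3→D2 5, #4→D1 2
  transport cost 17, fixed 12 → total 29.
Compare {D2}: transport cost 25 + fixed 6 = 31.
Compare {D1}: transport cost 27 + fixed 6 = 33.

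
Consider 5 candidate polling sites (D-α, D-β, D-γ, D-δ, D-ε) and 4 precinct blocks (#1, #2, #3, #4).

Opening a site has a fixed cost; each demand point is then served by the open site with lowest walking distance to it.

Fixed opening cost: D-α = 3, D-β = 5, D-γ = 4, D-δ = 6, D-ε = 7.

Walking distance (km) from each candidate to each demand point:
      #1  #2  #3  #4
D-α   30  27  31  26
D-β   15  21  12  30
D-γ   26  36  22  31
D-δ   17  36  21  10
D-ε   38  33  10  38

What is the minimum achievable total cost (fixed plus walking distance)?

69

Open {D-β, D-δ}: assign each demand point to its cheapest open site.
  #1→D-β 15, #2→D-β 21, #3→D-β 12, #4→D-δ 10
  walking distance 58, fixed 11 → total 69.
Compare {D-α, D-β, D-δ}: walking distance 58 + fixed 14 = 72.
Compare {D-β, D-γ, D-δ}: walking distance 58 + fixed 15 = 73.
Compare {D-β, D-δ, D-ε}: walking distance 56 + fixed 18 = 74.
All other subsets cost ≥ 72. Minimum total cost: 69.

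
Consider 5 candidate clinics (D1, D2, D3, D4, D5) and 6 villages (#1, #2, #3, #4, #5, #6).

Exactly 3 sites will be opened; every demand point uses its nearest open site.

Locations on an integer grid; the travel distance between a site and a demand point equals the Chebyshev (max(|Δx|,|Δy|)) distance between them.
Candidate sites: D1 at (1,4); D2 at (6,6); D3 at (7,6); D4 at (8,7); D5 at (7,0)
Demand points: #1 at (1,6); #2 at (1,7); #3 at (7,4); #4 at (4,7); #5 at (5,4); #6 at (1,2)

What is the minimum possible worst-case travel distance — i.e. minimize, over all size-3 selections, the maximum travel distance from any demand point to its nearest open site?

Open {D1, D2, D3}.
  Farthest demand point is #2 at travel distance 3 (to D1); all others are ≤ 3.
With {D1, D2, D4} the worst case is 3.
With {D1, D2, D5} the worst case is 3.
No size-3 selection achieves below 3.

3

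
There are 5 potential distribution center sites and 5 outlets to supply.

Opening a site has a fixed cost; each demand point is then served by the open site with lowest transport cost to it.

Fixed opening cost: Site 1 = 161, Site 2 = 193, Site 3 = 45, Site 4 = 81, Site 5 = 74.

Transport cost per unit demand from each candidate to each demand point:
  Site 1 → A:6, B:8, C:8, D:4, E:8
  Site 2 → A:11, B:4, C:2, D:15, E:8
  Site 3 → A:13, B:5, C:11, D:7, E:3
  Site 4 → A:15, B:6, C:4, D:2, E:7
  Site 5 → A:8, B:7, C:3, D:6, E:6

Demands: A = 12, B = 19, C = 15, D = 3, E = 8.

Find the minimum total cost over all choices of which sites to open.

Open {Site 3, Site 5}: assign each demand point to its cheapest open site.
  A→Site 5 12×8=96, B→Site 3 19×5=95, C→Site 5 15×3=45, D→Site 5 3×6=18, E→Site 3 8×3=24
  transport cost 278, fixed 119 → total 397.
Compare {Site 5}: transport cost 340 + fixed 74 = 414.
Compare {Site 4, Site 5}: transport cost 309 + fixed 155 = 464.
Compare {Site 3, Site 4, Site 5}: transport cost 266 + fixed 200 = 466.
All other subsets cost ≥ 414. Minimum total cost: 397.

397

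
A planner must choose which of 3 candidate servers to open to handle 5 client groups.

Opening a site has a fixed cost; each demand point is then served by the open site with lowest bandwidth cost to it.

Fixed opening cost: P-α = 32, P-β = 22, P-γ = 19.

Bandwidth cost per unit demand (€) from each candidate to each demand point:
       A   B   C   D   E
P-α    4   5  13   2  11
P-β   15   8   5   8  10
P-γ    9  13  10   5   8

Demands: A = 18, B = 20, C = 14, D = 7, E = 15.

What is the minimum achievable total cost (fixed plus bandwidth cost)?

Open {P-α, P-β, P-γ}: assign each demand point to its cheapest open site.
  A→P-α 18×4=72, B→P-α 20×5=100, C→P-β 14×5=70, D→P-α 7×2=14, E→P-γ 15×8=120
  bandwidth cost 376, fixed 73 → total 449.
Compare {P-α, P-β}: bandwidth cost 406 + fixed 54 = 460.
Compare {P-α, P-γ}: bandwidth cost 446 + fixed 51 = 497.
Compare {P-α}: bandwidth cost 533 + fixed 32 = 565.
All other subsets cost ≥ 460. Minimum total cost: 449.

449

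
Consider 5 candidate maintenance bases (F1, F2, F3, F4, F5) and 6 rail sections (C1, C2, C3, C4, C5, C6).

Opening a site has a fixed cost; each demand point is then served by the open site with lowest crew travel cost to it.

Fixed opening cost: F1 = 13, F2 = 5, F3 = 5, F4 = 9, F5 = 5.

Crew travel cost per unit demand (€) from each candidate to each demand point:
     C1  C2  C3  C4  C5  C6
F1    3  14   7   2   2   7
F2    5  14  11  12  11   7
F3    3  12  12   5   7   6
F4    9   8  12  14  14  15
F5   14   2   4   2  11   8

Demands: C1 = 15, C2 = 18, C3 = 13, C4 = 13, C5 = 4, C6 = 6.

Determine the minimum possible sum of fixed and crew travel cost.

226

Open {F1, F3, F5}: assign each demand point to its cheapest open site.
  C1→F1 15×3=45, C2→F5 18×2=36, C3→F5 13×4=52, C4→F1 13×2=26, C5→F1 4×2=8, C6→F3 6×6=36
  crew travel cost 203, fixed 23 → total 226.
Compare {F1, F5}: crew travel cost 209 + fixed 18 = 227.
Compare {F1, F2, F3, F5}: crew travel cost 203 + fixed 28 = 231.
Compare {F1, F2, F5}: crew travel cost 209 + fixed 23 = 232.
All other subsets cost ≥ 227. Minimum total cost: 226.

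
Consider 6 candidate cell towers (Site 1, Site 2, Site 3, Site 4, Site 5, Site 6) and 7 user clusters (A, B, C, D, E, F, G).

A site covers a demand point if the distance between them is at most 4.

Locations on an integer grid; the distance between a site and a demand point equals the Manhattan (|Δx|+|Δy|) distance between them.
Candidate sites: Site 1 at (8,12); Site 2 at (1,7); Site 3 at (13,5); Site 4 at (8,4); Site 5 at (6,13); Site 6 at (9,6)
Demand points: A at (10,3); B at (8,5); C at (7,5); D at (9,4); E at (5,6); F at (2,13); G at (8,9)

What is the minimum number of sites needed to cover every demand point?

2

Coverage sets (demand points within 4 of each site):
  Site 1: {G}
  Site 2: {}
  Site 3: {}
  Site 4: {A, B, C, D}
  Site 5: {F}
  Site 6: {A, B, C, D, E, G}
No single site covers all 7 demand points.
But {Site 5, Site 6} covers everything, so the minimum is 2.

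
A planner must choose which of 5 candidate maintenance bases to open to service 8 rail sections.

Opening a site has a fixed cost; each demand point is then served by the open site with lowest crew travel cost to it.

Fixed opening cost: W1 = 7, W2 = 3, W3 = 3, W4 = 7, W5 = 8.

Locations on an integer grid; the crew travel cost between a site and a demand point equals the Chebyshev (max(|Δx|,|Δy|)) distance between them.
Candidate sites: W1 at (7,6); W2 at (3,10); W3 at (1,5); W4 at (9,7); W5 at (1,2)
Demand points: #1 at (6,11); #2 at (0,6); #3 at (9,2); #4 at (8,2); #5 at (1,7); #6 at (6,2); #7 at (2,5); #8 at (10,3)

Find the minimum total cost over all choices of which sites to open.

34

Open {W1, W3}: assign each demand point to its cheapest open site.
  #1→W1 5, #2→W3 1, #3→W1 4, #4→W1 4, #5→W3 2, #6→W1 4, #7→W3 1, #8→W1 3
  crew travel cost 24, fixed 10 → total 34.
Compare {W1, W2, W3}: crew travel cost 22 + fixed 13 = 35.
Compare {W3, W4}: crew travel cost 27 + fixed 10 = 37.
Compare {W2, W3, W4}: crew travel cost 26 + fixed 13 = 39.
All other subsets cost ≥ 35. Minimum total cost: 34.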